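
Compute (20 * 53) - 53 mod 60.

20 * 53 = 1060 ≡ 40 (mod 60)
40 - 53 = -13 ≡ 47 (mod 60)

47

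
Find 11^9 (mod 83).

27

9 in binary is 1001, i.e. 9 = 8 + 1.
11^1 ≡ 11 (mod 83)
11^2 ≡ 11^2 = 121 ≡ 38 (mod 83)
11^4 ≡ 38^2 = 1444 ≡ 33 (mod 83)
11^8 ≡ 33^2 = 1089 ≡ 10 (mod 83)
11^9 = 11^8 × 11^1 ≡ 10 × 11 (mod 83).
10 × 11 = 110 ≡ 27 (mod 83).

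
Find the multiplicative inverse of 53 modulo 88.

By the extended Euclidean algorithm:
88 = 1*53 + 35
53 = 1*35 + 18
35 = 1*18 + 17
18 = 1*17 + 1
17 = 17*1 + 0
gcd(53, 88) = 1, so the inverse exists.
Bézout: 1 = −3*88 + 5*53.
So 53⁻¹ ≡ 5 (mod 88).

5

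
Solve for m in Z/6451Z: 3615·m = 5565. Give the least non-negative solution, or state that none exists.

gcd(3615, 6451) = 1, so a unique solution mod 6451 exists.
3615⁻¹ ≡ 2327 (mod 6451).
m ≡ 2327·5565 ≡ 2598 (mod 6451).

2598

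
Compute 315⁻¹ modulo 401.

By the extended Euclidean algorithm:
401 = 1·315 + 86
315 = 3·86 + 57
86 = 1·57 + 29
57 = 1·29 + 28
29 = 1·28 + 1
28 = 28·1 + 0
gcd(315, 401) = 1, so the inverse exists.
Bézout: 1 = 11·401 − 14·315.
So 315⁻¹ ≡ −14 ≡ 387 (mod 401).

387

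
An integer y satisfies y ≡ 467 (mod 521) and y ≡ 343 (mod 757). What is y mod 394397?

60903

521⁻¹ mod 757: 521*170 ≡ 1 (mod 757), so 521⁻¹ ≡ 170.
y = 467 + 521*((343 − 467)*170 mod 757) = 467 + 521*116 = 60903.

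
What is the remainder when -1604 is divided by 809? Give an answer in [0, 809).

-1604 = -2×809 + 14, so -1604 ≡ 14 (mod 809).

14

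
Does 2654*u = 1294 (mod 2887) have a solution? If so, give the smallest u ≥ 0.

1630

gcd(2654, 2887) = 1, so a unique solution mod 2887 exists.
2654⁻¹ ≡ 2094 (mod 2887).
u ≡ 2094*1294 ≡ 1630 (mod 2887).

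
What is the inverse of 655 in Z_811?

By the extended Euclidean algorithm:
811 = 1·655 + 156
655 = 4·156 + 31
156 = 5·31 + 1
31 = 31·1 + 0
gcd(655, 811) = 1, so the inverse exists.
Bézout: 1 = 21·811 − 26·655.
So 655⁻¹ ≡ −26 ≡ 785 (mod 811).

785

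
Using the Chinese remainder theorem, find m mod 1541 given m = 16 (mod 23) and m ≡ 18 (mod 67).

85

23⁻¹ mod 67: 23·35 ≡ 1 (mod 67), so 23⁻¹ ≡ 35.
m = 16 + 23·((18 − 16)·35 mod 67) = 16 + 23·3 = 85.
Check: 85 mod 23 = 16, 85 mod 67 = 18. ✓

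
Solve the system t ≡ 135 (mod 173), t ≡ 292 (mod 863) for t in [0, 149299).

173⁻¹ mod 863: 173*434 ≡ 1 (mod 863), so 173⁻¹ ≡ 434.
t = 135 + 173*((292 − 135)*434 mod 863) = 135 + 173*824 = 142687.
Check: 142687 mod 173 = 135, 142687 mod 863 = 292. ✓

142687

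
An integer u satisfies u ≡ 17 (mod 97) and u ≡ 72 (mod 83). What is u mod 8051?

97⁻¹ mod 83: 97*6 ≡ 1 (mod 83), so 97⁻¹ ≡ 6.
u = 17 + 97*((72 − 17)*6 mod 83) = 17 + 97*81 = 7874.
Check: 7874 mod 97 = 17, 7874 mod 83 = 72. ✓

7874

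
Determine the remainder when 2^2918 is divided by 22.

14

Compute successive squares:
2918 in binary is 101101100110, i.e. 2918 = 2048 + 512 + 256 + 64 + 32 + 4 + 2.
2^1 ≡ 2 (mod 22)
2^2 ≡ 2^2 = 4 (mod 22)
2^4 ≡ 4^2 = 16 (mod 22)
2^8 ≡ 16^2 = 256 ≡ 14 (mod 22)
2^16 ≡ 14^2 = 196 ≡ 20 (mod 22)
2^32 ≡ 20^2 = 400 ≡ 4 (mod 22)
2^64 ≡ 4^2 = 16 (mod 22)
2^128 ≡ 16^2 = 256 ≡ 14 (mod 22)
2^256 ≡ 14^2 = 196 ≡ 20 (mod 22)
2^512 ≡ 20^2 = 400 ≡ 4 (mod 22)
2^1024 ≡ 4^2 = 16 (mod 22)
2^2048 ≡ 16^2 = 256 ≡ 14 (mod 22)
2^2918 = 2^2048 * 2^512 * 2^256 * 2^64 * 2^32 * 2^4 * 2^2 ≡ 14 * 4 * 20 * 16 * 4 * 16 * 4 (mod 22).
Accumulate the product:
14 * 4 = 56 ≡ 12
12 * 20 = 240 ≡ 20
20 * 16 = 320 ≡ 12
12 * 4 = 48 ≡ 4
4 * 16 = 64 ≡ 20
20 * 4 = 80 ≡ 14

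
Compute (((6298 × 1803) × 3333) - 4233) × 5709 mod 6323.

6298 × 1803 = 11355294 ≡ 5509 (mod 6323)
5509 × 3333 = 18361497 ≡ 5828 (mod 6323)
5828 - 4233 = 1595
1595 × 5709 = 9105855 ≡ 735 (mod 6323)

735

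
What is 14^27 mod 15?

Using repeated squaring:
27 in binary is 11011, i.e. 27 = 16 + 8 + 2 + 1.
14^1 ≡ 14 (mod 15)
14^2 ≡ 14^2 = 196 ≡ 1 (mod 15)
14^4 ≡ 1^2 = 1 (mod 15)
14^8 ≡ 1^2 = 1 (mod 15)
14^16 ≡ 1^2 = 1 (mod 15)
14^27 = 14^16 * 14^8 * 14^2 * 14^1 ≡ 1 * 1 * 1 * 14 (mod 15).
Accumulate the product:
1 * 1 = 1
1 * 1 = 1
1 * 14 = 14

14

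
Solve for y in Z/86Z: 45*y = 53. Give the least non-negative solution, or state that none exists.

5

gcd(45, 86) = 1, so a unique solution mod 86 exists.
45⁻¹ ≡ 65 (mod 86).
y ≡ 65*53 ≡ 5 (mod 86).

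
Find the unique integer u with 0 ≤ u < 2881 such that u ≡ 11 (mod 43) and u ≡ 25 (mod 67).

226

43⁻¹ mod 67: 43×53 ≡ 1 (mod 67), so 43⁻¹ ≡ 53.
u = 11 + 43×((25 − 11)×53 mod 67) = 11 + 43×5 = 226.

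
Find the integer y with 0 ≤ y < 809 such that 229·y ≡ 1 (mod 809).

Apply the Euclidean algorithm and back-substitute:
809 = 3×229 + 122
229 = 1×122 + 107
122 = 1×107 + 15
107 = 7×15 + 2
15 = 7×2 + 1
2 = 2×1 + 0
gcd(229, 809) = 1, so the inverse exists.
Back-substitute for 1:
1 = 1×15 − 7×2
  = −7×107 + 50×15
  = 50×122 − 57×107
  = −57×229 + 107×122
  = 107×809 − 378×229
So 229⁻¹ ≡ −378 ≡ 431 (mod 809).

431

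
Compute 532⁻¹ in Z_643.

643 = 1×532 + 111
532 = 4×111 + 88
111 = 1×88 + 23
88 = 3×23 + 19
23 = 1×19 + 4
19 = 4×4 + 3
4 = 1×3 + 1
3 = 3×1 + 0
gcd(532, 643) = 1, so the inverse exists.
Bézout: 1 = 139×643 − 168×532.
So 532⁻¹ ≡ −168 ≡ 475 (mod 643).

475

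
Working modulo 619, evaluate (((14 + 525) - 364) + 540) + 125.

14 + 525 = 539
539 - 364 = 175
175 + 540 = 715 ≡ 96 (mod 619)
96 + 125 = 221

221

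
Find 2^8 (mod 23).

3

Compute successive squares:
2^1 ≡ 2 (mod 23)
2^2 ≡ 2^2 = 4 (mod 23)
2^4 ≡ 4^2 = 16 (mod 23)
2^8 ≡ 16^2 = 256 ≡ 3 (mod 23)
So 2^8 ≡ 3 (mod 23).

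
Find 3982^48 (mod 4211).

3982^1 ≡ 3982 (mod 4211)
3982^2 ≡ 3982^2 = 15856324 ≡ 1909 (mod 4211)
3982^4 ≡ 1909^2 = 3644281 ≡ 1766 (mod 4211)
3982^8 ≡ 1766^2 = 3118756 ≡ 2616 (mod 4211)
3982^16 ≡ 2616^2 = 6843456 ≡ 581 (mod 4211)
3982^32 ≡ 581^2 = 337561 ≡ 681 (mod 4211)
3982^48 = 3982^32 · 3982^16 ≡ 681 · 581 (mod 4211).
681 · 581 = 395661 ≡ 4038 (mod 4211).

4038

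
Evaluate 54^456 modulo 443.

456 in binary is 111001000, i.e. 456 = 256 + 128 + 64 + 8.
54^1 ≡ 54 (mod 443)
54^2 ≡ 54^2 = 2916 ≡ 258 (mod 443)
54^4 ≡ 258^2 = 66564 ≡ 114 (mod 443)
54^8 ≡ 114^2 = 12996 ≡ 149 (mod 443)
54^16 ≡ 149^2 = 22201 ≡ 51 (mod 443)
54^32 ≡ 51^2 = 2601 ≡ 386 (mod 443)
54^64 ≡ 386^2 = 148996 ≡ 148 (mod 443)
54^128 ≡ 148^2 = 21904 ≡ 197 (mod 443)
54^256 ≡ 197^2 = 38809 ≡ 268 (mod 443)
54^456 = 54^256 · 54^128 · 54^64 · 54^8 ≡ 268 · 197 · 148 · 149 (mod 443).
Accumulate the product:
268 · 197 = 52796 ≡ 79
79 · 148 = 11692 ≡ 174
174 · 149 = 25926 ≡ 232

232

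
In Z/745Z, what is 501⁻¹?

516

Run the extended Euclidean algorithm:
745 = 1*501 + 244
501 = 2*244 + 13
244 = 18*13 + 10
13 = 1*10 + 3
10 = 3*3 + 1
3 = 3*1 + 0
gcd(501, 745) = 1, so the inverse exists.
Bézout: 1 = 154*745 − 229*501.
So 501⁻¹ ≡ −229 ≡ 516 (mod 745).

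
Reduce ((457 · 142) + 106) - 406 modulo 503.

210

457 · 142 = 64894 ≡ 7 (mod 503)
7 + 106 = 113
113 - 406 = -293 ≡ 210 (mod 503)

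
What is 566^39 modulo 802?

532

39 in binary is 100111, i.e. 39 = 32 + 4 + 2 + 1.
566^1 ≡ 566 (mod 802)
566^2 ≡ 566^2 = 320356 ≡ 358 (mod 802)
566^4 ≡ 358^2 = 128164 ≡ 646 (mod 802)
566^8 ≡ 646^2 = 417316 ≡ 276 (mod 802)
566^16 ≡ 276^2 = 76176 ≡ 788 (mod 802)
566^32 ≡ 788^2 = 620944 ≡ 196 (mod 802)
566^39 = 566^32 * 566^4 * 566^2 * 566^1 ≡ 196 * 646 * 358 * 566 (mod 802).
Accumulate the product:
196 * 646 = 126616 ≡ 702
702 * 358 = 251316 ≡ 290
290 * 566 = 164140 ≡ 532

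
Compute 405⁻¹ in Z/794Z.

794 = 1×405 + 389
405 = 1×389 + 16
389 = 24×16 + 5
16 = 3×5 + 1
5 = 5×1 + 0
gcd(405, 794) = 1, so the inverse exists.
Back-substitute for 1:
1 = 1×16 − 3×5
  = −3×389 + 73×16
  = 73×405 − 76×389
  = −76×794 + 149×405
So 405⁻¹ ≡ 149 (mod 794).

149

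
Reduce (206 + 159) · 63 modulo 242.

5

206 + 159 = 365 ≡ 123 (mod 242)
123 · 63 = 7749 ≡ 5 (mod 242)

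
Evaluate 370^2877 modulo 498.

Compute successive squares:
2877 in binary is 101100111101, i.e. 2877 = 2048 + 512 + 256 + 32 + 16 + 8 + 4 + 1.
370^1 ≡ 370 (mod 498)
370^2 ≡ 370^2 = 136900 ≡ 448 (mod 498)
370^4 ≡ 448^2 = 200704 ≡ 10 (mod 498)
370^8 ≡ 10^2 = 100 (mod 498)
370^16 ≡ 100^2 = 10000 ≡ 40 (mod 498)
370^32 ≡ 40^2 = 1600 ≡ 106 (mod 498)
370^64 ≡ 106^2 = 11236 ≡ 280 (mod 498)
370^128 ≡ 280^2 = 78400 ≡ 214 (mod 498)
370^256 ≡ 214^2 = 45796 ≡ 478 (mod 498)
370^512 ≡ 478^2 = 228484 ≡ 400 (mod 498)
370^1024 ≡ 400^2 = 160000 ≡ 142 (mod 498)
370^2048 ≡ 142^2 = 20164 ≡ 244 (mod 498)
370^2877 = 370^2048 * 370^512 * 370^256 * 370^32 * 370^16 * 370^8 * 370^4 * 370^1 ≡ 244 * 400 * 478 * 106 * 40 * 100 * 10 * 370 (mod 498).
Accumulate the product:
244 * 400 = 97600 ≡ 490
490 * 478 = 234220 ≡ 160
160 * 106 = 16960 ≡ 28
28 * 40 = 1120 ≡ 124
124 * 100 = 12400 ≡ 448
448 * 10 = 4480 ≡ 496
496 * 370 = 183520 ≡ 256

256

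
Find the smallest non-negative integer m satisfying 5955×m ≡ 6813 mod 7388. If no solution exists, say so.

gcd(5955, 7388) = 1, so a unique solution mod 7388 exists.
5955⁻¹ ≡ 5599 (mod 7388).
m ≡ 5599×6813 ≡ 1743 (mod 7388).

1743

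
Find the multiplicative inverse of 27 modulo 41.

38

41 = 1×27 + 14
27 = 1×14 + 13
14 = 1×13 + 1
13 = 13×1 + 0
gcd(27, 41) = 1, so the inverse exists.
Back-substitute for 1:
1 = 1×14 − 1×13
  = −1×27 + 2×14
  = 2×41 − 3×27
So 27⁻¹ ≡ −3 ≡ 38 (mod 41).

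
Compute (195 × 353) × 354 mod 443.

375

195 × 353 = 68835 ≡ 170 (mod 443)
170 × 354 = 60180 ≡ 375 (mod 443)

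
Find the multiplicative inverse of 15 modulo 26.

Apply the Euclidean algorithm and back-substitute:
26 = 1*15 + 11
15 = 1*11 + 4
11 = 2*4 + 3
4 = 1*3 + 1
3 = 3*1 + 0
gcd(15, 26) = 1, so the inverse exists.
Back-substitute for 1:
1 = 1*4 − 1*3
  = −1*11 + 3*4
  = 3*15 − 4*11
  = −4*26 + 7*15
So 15⁻¹ ≡ 7 (mod 26).

7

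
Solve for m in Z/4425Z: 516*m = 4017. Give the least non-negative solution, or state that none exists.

gcd(516, 4425) = 3, and 3 | 4017, so solutions exist.
Divide through by 3: 172*m ≡ 1339 (mod 1475).
172⁻¹ ≡ 283 (mod 1475).
m ≡ 283*1339 ≡ 1337 (mod 1475).
The smallest non-negative solution is m = 1337.

1337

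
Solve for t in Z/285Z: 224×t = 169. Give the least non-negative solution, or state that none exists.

gcd(224, 285) = 1, so a unique solution mod 285 exists.
224⁻¹ ≡ 14 (mod 285).
t ≡ 14×169 ≡ 86 (mod 285).

86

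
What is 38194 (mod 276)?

106

38194 = 138·276 + 106, so 38194 ≡ 106 (mod 276).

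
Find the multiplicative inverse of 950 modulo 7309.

Apply the Euclidean algorithm and back-substitute:
7309 = 7*950 + 659
950 = 1*659 + 291
659 = 2*291 + 77
291 = 3*77 + 60
77 = 1*60 + 17
60 = 3*17 + 9
17 = 1*9 + 8
9 = 1*8 + 1
8 = 8*1 + 0
gcd(950, 7309) = 1, so the inverse exists.
Bézout: 1 = −111*7309 + 854*950.
So 950⁻¹ ≡ 854 (mod 7309).

854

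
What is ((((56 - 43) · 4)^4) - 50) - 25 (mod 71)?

56 - 43 = 13
13 · 4 = 52
(52)^4 ≡ 36 (mod 71)
36 - 50 = -14 ≡ 57 (mod 71)
57 - 25 = 32

32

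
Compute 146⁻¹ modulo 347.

164

347 = 2*146 + 55
146 = 2*55 + 36
55 = 1*36 + 19
36 = 1*19 + 17
19 = 1*17 + 2
17 = 8*2 + 1
2 = 2*1 + 0
gcd(146, 347) = 1, so the inverse exists.
Back-substitute for 1:
1 = 1*17 − 8*2
  = −8*19 + 9*17
  = 9*36 − 17*19
  = −17*55 + 26*36
  = 26*146 − 69*55
  = −69*347 + 164*146
So 146⁻¹ ≡ 164 (mod 347).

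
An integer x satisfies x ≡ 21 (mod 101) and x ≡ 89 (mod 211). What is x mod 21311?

101⁻¹ mod 211: 101·117 ≡ 1 (mod 211), so 101⁻¹ ≡ 117.
x = 21 + 101·((89 − 21)·117 mod 211) = 21 + 101·149 = 15070.

15070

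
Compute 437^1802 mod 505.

79

Compute successive squares:
1802 in binary is 11100001010, i.e. 1802 = 1024 + 512 + 256 + 8 + 2.
437^1 ≡ 437 (mod 505)
437^2 ≡ 437^2 = 190969 ≡ 79 (mod 505)
437^4 ≡ 79^2 = 6241 ≡ 181 (mod 505)
437^8 ≡ 181^2 = 32761 ≡ 441 (mod 505)
437^16 ≡ 441^2 = 194481 ≡ 56 (mod 505)
437^32 ≡ 56^2 = 3136 ≡ 106 (mod 505)
437^64 ≡ 106^2 = 11236 ≡ 126 (mod 505)
437^128 ≡ 126^2 = 15876 ≡ 221 (mod 505)
437^256 ≡ 221^2 = 48841 ≡ 361 (mod 505)
437^512 ≡ 361^2 = 130321 ≡ 31 (mod 505)
437^1024 ≡ 31^2 = 961 ≡ 456 (mod 505)
437^1802 = 437^1024 × 437^512 × 437^256 × 437^8 × 437^2 ≡ 456 × 31 × 361 × 441 × 79 (mod 505).
Accumulate the product:
456 × 31 = 14136 ≡ 501
501 × 361 = 180861 ≡ 71
71 × 441 = 31311 ≡ 1
1 × 79 = 79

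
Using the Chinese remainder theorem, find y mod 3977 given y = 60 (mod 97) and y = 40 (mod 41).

2582

97⁻¹ mod 41: 97*11 ≡ 1 (mod 41), so 97⁻¹ ≡ 11.
y = 60 + 97*((40 − 60)*11 mod 41) = 60 + 97*26 = 2582.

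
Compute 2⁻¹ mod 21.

Apply the Euclidean algorithm and back-substitute:
21 = 10·2 + 1
2 = 2·1 + 0
gcd(2, 21) = 1, so the inverse exists.
Bézout: 1 = 1·21 − 10·2.
So 2⁻¹ ≡ −10 ≡ 11 (mod 21).

11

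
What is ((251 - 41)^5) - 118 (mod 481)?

356

251 - 41 = 210
(210)^5 ≡ 474 (mod 481)
474 - 118 = 356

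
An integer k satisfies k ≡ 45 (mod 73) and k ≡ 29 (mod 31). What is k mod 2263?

556

73⁻¹ mod 31: 73·17 ≡ 1 (mod 31), so 73⁻¹ ≡ 17.
k = 45 + 73·((29 − 45)·17 mod 31) = 45 + 73·7 = 556.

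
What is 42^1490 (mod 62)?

56

Compute successive squares:
42^1 ≡ 42 (mod 62)
42^2 ≡ 42^2 = 1764 ≡ 28 (mod 62)
42^4 ≡ 28^2 = 784 ≡ 40 (mod 62)
42^8 ≡ 40^2 = 1600 ≡ 50 (mod 62)
42^16 ≡ 50^2 = 2500 ≡ 20 (mod 62)
42^32 ≡ 20^2 = 400 ≡ 28 (mod 62)
42^64 ≡ 28^2 = 784 ≡ 40 (mod 62)
42^128 ≡ 40^2 = 1600 ≡ 50 (mod 62)
42^256 ≡ 50^2 = 2500 ≡ 20 (mod 62)
42^512 ≡ 20^2 = 400 ≡ 28 (mod 62)
42^1024 ≡ 28^2 = 784 ≡ 40 (mod 62)
42^1490 = 42^1024 × 42^256 × 42^128 × 42^64 × 42^16 × 42^2 ≡ 40 × 20 × 50 × 40 × 20 × 28 (mod 62).
Accumulate the product:
40 × 20 = 800 ≡ 56
56 × 50 = 2800 ≡ 10
10 × 40 = 400 ≡ 28
28 × 20 = 560 ≡ 2
2 × 28 = 56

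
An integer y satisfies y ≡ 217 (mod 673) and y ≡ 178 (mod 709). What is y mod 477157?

438340

673⁻¹ mod 709: 673*256 ≡ 1 (mod 709), so 673⁻¹ ≡ 256.
y = 217 + 673*((178 − 217)*256 mod 709) = 217 + 673*651 = 438340.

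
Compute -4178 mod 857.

-4178 = -5×857 + 107, so -4178 ≡ 107 (mod 857).

107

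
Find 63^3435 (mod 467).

13

Compute successive squares:
3435 in binary is 110101101011, i.e. 3435 = 2048 + 1024 + 256 + 64 + 32 + 8 + 2 + 1.
63^1 ≡ 63 (mod 467)
63^2 ≡ 63^2 = 3969 ≡ 233 (mod 467)
63^4 ≡ 233^2 = 54289 ≡ 117 (mod 467)
63^8 ≡ 117^2 = 13689 ≡ 146 (mod 467)
63^16 ≡ 146^2 = 21316 ≡ 301 (mod 467)
63^32 ≡ 301^2 = 90601 ≡ 3 (mod 467)
63^64 ≡ 3^2 = 9 (mod 467)
63^128 ≡ 9^2 = 81 (mod 467)
63^256 ≡ 81^2 = 6561 ≡ 23 (mod 467)
63^512 ≡ 23^2 = 529 ≡ 62 (mod 467)
63^1024 ≡ 62^2 = 3844 ≡ 108 (mod 467)
63^2048 ≡ 108^2 = 11664 ≡ 456 (mod 467)
63^3435 = 63^2048 * 63^1024 * 63^256 * 63^64 * 63^32 * 63^8 * 63^2 * 63^1 ≡ 456 * 108 * 23 * 9 * 3 * 146 * 233 * 63 (mod 467).
Accumulate the product:
456 * 108 = 49248 ≡ 213
213 * 23 = 4899 ≡ 229
229 * 9 = 2061 ≡ 193
193 * 3 = 579 ≡ 112
112 * 146 = 16352 ≡ 7
7 * 233 = 1631 ≡ 230
230 * 63 = 14490 ≡ 13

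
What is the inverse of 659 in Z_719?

Apply the Euclidean algorithm and back-substitute:
719 = 1·659 + 60
659 = 10·60 + 59
60 = 1·59 + 1
59 = 59·1 + 0
gcd(659, 719) = 1, so the inverse exists.
Back-substitute for 1:
1 = 1·60 − 1·59
  = −1·659 + 11·60
  = 11·719 − 12·659
So 659⁻¹ ≡ −12 ≡ 707 (mod 719).

707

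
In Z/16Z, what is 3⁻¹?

Apply the Euclidean algorithm and back-substitute:
16 = 5*3 + 1
3 = 3*1 + 0
gcd(3, 16) = 1, so the inverse exists.
Back-substitute for 1:
1 = 1*16 − 5*3
So 3⁻¹ ≡ −5 ≡ 11 (mod 16).

11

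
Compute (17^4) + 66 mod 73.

(17)^4 ≡ 9 (mod 73)
9 + 66 = 75 ≡ 2 (mod 73)

2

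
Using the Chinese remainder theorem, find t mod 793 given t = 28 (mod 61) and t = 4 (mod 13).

61⁻¹ mod 13: 61*3 ≡ 1 (mod 13), so 61⁻¹ ≡ 3.
t = 28 + 61*((4 − 28)*3 mod 13) = 28 + 61*6 = 394.

394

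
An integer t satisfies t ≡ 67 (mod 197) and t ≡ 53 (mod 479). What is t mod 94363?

197⁻¹ mod 479: 197*355 ≡ 1 (mod 479), so 197⁻¹ ≡ 355.
t = 67 + 197*((53 − 67)*355 mod 479) = 67 + 197*299 = 58970.

58970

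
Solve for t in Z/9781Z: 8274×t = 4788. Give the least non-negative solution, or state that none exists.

5611

gcd(8274, 9781) = 1, so a unique solution mod 9781 exists.
8274⁻¹ ≡ 9106 (mod 9781).
t ≡ 9106×4788 ≡ 5611 (mod 9781).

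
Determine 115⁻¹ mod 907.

489

By the extended Euclidean algorithm:
907 = 7·115 + 102
115 = 1·102 + 13
102 = 7·13 + 11
13 = 1·11 + 2
11 = 5·2 + 1
2 = 2·1 + 0
gcd(115, 907) = 1, so the inverse exists.
Bézout: 1 = 53·907 − 418·115.
So 115⁻¹ ≡ −418 ≡ 489 (mod 907).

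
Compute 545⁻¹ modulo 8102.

1665

Run the extended Euclidean algorithm:
8102 = 14*545 + 472
545 = 1*472 + 73
472 = 6*73 + 34
73 = 2*34 + 5
34 = 6*5 + 4
5 = 1*4 + 1
4 = 4*1 + 0
gcd(545, 8102) = 1, so the inverse exists.
Bézout: 1 = −112*8102 + 1665*545.
So 545⁻¹ ≡ 1665 (mod 8102).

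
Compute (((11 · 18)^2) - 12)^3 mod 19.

8

11 · 18 = 198 ≡ 8 (mod 19)
(8)^2 ≡ 7 (mod 19)
7 - 12 = -5 ≡ 14 (mod 19)
(14)^3 ≡ 8 (mod 19)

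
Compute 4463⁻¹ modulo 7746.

By the extended Euclidean algorithm:
7746 = 1×4463 + 3283
4463 = 1×3283 + 1180
3283 = 2×1180 + 923
1180 = 1×923 + 257
923 = 3×257 + 152
257 = 1×152 + 105
152 = 1×105 + 47
105 = 2×47 + 11
47 = 4×11 + 3
11 = 3×3 + 2
3 = 1×2 + 1
2 = 2×1 + 0
gcd(4463, 7746) = 1, so the inverse exists.
Back-substitute for 1:
1 = 1×3 − 1×2
  = −1×11 + 4×3
  = 4×47 − 17×11
  = −17×105 + 38×47
  = 38×152 − 55×105
  = −55×257 + 93×152
  = 93×923 − 334×257
  = −334×1180 + 427×923
  = 427×3283 − 1188×1180
  = −1188×4463 + 1615×3283
  = 1615×7746 − 2803×4463
So 4463⁻¹ ≡ −2803 ≡ 4943 (mod 7746).

4943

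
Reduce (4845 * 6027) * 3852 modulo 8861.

5380

4845 * 6027 = 29200815 ≡ 3820 (mod 8861)
3820 * 3852 = 14714640 ≡ 5380 (mod 8861)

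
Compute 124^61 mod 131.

67

61 in binary is 111101, i.e. 61 = 32 + 16 + 8 + 4 + 1.
124^1 ≡ 124 (mod 131)
124^2 ≡ 124^2 = 15376 ≡ 49 (mod 131)
124^4 ≡ 49^2 = 2401 ≡ 43 (mod 131)
124^8 ≡ 43^2 = 1849 ≡ 15 (mod 131)
124^16 ≡ 15^2 = 225 ≡ 94 (mod 131)
124^32 ≡ 94^2 = 8836 ≡ 59 (mod 131)
124^61 = 124^32 × 124^16 × 124^8 × 124^4 × 124^1 ≡ 59 × 94 × 15 × 43 × 124 (mod 131).
Accumulate the product:
59 × 94 = 5546 ≡ 44
44 × 15 = 660 ≡ 5
5 × 43 = 215 ≡ 84
84 × 124 = 10416 ≡ 67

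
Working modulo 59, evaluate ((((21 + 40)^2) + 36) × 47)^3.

21 + 40 = 61 ≡ 2 (mod 59)
(2)^2 ≡ 4 (mod 59)
4 + 36 = 40
40 × 47 = 1880 ≡ 51 (mod 59)
(51)^3 ≡ 19 (mod 59)

19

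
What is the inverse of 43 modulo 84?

By the extended Euclidean algorithm:
84 = 1*43 + 41
43 = 1*41 + 2
41 = 20*2 + 1
2 = 2*1 + 0
gcd(43, 84) = 1, so the inverse exists.
Bézout: 1 = 21*84 − 41*43.
So 43⁻¹ ≡ −41 ≡ 43 (mod 84).

43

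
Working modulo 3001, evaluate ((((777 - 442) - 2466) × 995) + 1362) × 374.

1437

777 - 442 = 335
335 - 2466 = -2131 ≡ 870 (mod 3001)
870 × 995 = 865650 ≡ 1362 (mod 3001)
1362 + 1362 = 2724
2724 × 374 = 1018776 ≡ 1437 (mod 3001)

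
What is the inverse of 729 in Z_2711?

2711 = 3*729 + 524
729 = 1*524 + 205
524 = 2*205 + 114
205 = 1*114 + 91
114 = 1*91 + 23
91 = 3*23 + 22
23 = 1*22 + 1
22 = 22*1 + 0
gcd(729, 2711) = 1, so the inverse exists.
Bézout: 1 = 32*2711 − 119*729.
So 729⁻¹ ≡ −119 ≡ 2592 (mod 2711).

2592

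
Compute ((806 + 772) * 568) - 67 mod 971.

806 + 772 = 1578 ≡ 607 (mod 971)
607 * 568 = 344776 ≡ 71 (mod 971)
71 - 67 = 4

4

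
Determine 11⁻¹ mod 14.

14 = 1*11 + 3
11 = 3*3 + 2
3 = 1*2 + 1
2 = 2*1 + 0
gcd(11, 14) = 1, so the inverse exists.
Back-substitute for 1:
1 = 1*3 − 1*2
  = −1*11 + 4*3
  = 4*14 − 5*11
So 11⁻¹ ≡ −5 ≡ 9 (mod 14).

9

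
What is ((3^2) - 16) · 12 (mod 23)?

(3)^2 ≡ 9 (mod 23)
9 - 16 = -7 ≡ 16 (mod 23)
16 · 12 = 192 ≡ 8 (mod 23)

8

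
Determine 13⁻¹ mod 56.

56 = 4×13 + 4
13 = 3×4 + 1
4 = 4×1 + 0
gcd(13, 56) = 1, so the inverse exists.
Bézout: 1 = −3×56 + 13×13.
So 13⁻¹ ≡ 13 (mod 56).

13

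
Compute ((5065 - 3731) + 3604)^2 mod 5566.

5065 - 3731 = 1334
1334 + 3604 = 4938
(4938)^2 ≡ 4764 (mod 5566)

4764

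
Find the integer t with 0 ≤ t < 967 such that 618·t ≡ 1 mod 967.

967 = 1×618 + 349
618 = 1×349 + 269
349 = 1×269 + 80
269 = 3×80 + 29
80 = 2×29 + 22
29 = 1×22 + 7
22 = 3×7 + 1
7 = 7×1 + 0
gcd(618, 967) = 1, so the inverse exists.
Back-substitute for 1:
1 = 1×22 − 3×7
  = −3×29 + 4×22
  = 4×80 − 11×29
  = −11×269 + 37×80
  = 37×349 − 48×269
  = −48×618 + 85×349
  = 85×967 − 133×618
So 618⁻¹ ≡ −133 ≡ 834 (mod 967).

834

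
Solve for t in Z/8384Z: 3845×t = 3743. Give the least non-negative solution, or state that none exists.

gcd(3845, 8384) = 1, so a unique solution mod 8384 exists.
3845⁻¹ ≡ 4941 (mod 8384).
t ≡ 4941×3743 ≡ 7443 (mod 8384).

7443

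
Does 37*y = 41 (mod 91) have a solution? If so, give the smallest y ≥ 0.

38

gcd(37, 91) = 1, so a unique solution mod 91 exists.
37⁻¹ ≡ 32 (mod 91).
y ≡ 32*41 ≡ 38 (mod 91).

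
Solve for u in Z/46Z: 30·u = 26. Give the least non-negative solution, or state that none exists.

7

gcd(30, 46) = 2, and 2 | 26, so solutions exist.
Divide through by 2: 15·u = 13 (mod 23).
15⁻¹ ≡ 20 (mod 23).
u ≡ 20·13 ≡ 7 (mod 23).
The smallest non-negative solution is u = 7.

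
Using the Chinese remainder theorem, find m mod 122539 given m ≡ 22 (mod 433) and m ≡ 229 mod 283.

433⁻¹ mod 283: 433·100 ≡ 1 (mod 283), so 433⁻¹ ≡ 100.
m = 22 + 433·((229 − 22)·100 mod 283) = 22 + 433·41 = 17775.

17775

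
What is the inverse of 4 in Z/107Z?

By the extended Euclidean algorithm:
107 = 26×4 + 3
4 = 1×3 + 1
3 = 3×1 + 0
gcd(4, 107) = 1, so the inverse exists.
Back-substitute for 1:
1 = 1×4 − 1×3
  = −1×107 + 27×4
So 4⁻¹ ≡ 27 (mod 107).

27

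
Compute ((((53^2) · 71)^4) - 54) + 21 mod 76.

(53)^2 ≡ 73 (mod 76)
73 · 71 = 5183 ≡ 15 (mod 76)
(15)^4 ≡ 9 (mod 76)
9 - 54 = -45 ≡ 31 (mod 76)
31 + 21 = 52

52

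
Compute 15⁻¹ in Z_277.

277 = 18*15 + 7
15 = 2*7 + 1
7 = 7*1 + 0
gcd(15, 277) = 1, so the inverse exists.
Back-substitute for 1:
1 = 1*15 − 2*7
  = −2*277 + 37*15
So 15⁻¹ ≡ 37 (mod 277).

37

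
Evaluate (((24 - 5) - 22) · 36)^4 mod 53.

24 - 5 = 19
19 - 22 = -3 ≡ 50 (mod 53)
50 · 36 = 1800 ≡ 51 (mod 53)
(51)^4 ≡ 16 (mod 53)

16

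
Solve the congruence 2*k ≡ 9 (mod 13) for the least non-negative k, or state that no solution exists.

gcd(2, 13) = 1, so a unique solution mod 13 exists.
2⁻¹ ≡ 7 (mod 13).
k ≡ 7*9 ≡ 11 (mod 13).

11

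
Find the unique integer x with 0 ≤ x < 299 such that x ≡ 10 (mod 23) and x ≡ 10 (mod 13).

23⁻¹ mod 13: 23·4 ≡ 1 (mod 13), so 23⁻¹ ≡ 4.
x = 10 + 23·((10 − 10)·4 mod 13) = 10 + 23·0 = 10.
Check: 10 mod 23 = 10, 10 mod 13 = 10. ✓

10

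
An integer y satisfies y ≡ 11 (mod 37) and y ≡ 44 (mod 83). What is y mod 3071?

37⁻¹ mod 83: 37×9 ≡ 1 (mod 83), so 37⁻¹ ≡ 9.
y = 11 + 37×((44 − 11)×9 mod 83) = 11 + 37×48 = 1787.
Check: 1787 mod 37 = 11, 1787 mod 83 = 44. ✓

1787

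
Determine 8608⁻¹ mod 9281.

1448

Run the extended Euclidean algorithm:
9281 = 1*8608 + 673
8608 = 12*673 + 532
673 = 1*532 + 141
532 = 3*141 + 109
141 = 1*109 + 32
109 = 3*32 + 13
32 = 2*13 + 6
13 = 2*6 + 1
6 = 6*1 + 0
gcd(8608, 9281) = 1, so the inverse exists.
Back-substitute for 1:
1 = 1*13 − 2*6
  = −2*32 + 5*13
  = 5*109 − 17*32
  = −17*141 + 22*109
  = 22*532 − 83*141
  = −83*673 + 105*532
  = 105*8608 − 1343*673
  = −1343*9281 + 1448*8608
So 8608⁻¹ ≡ 1448 (mod 9281).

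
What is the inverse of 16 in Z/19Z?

Apply the Euclidean algorithm and back-substitute:
19 = 1×16 + 3
16 = 5×3 + 1
3 = 3×1 + 0
gcd(16, 19) = 1, so the inverse exists.
Back-substitute for 1:
1 = 1×16 − 5×3
  = −5×19 + 6×16
So 16⁻¹ ≡ 6 (mod 19).

6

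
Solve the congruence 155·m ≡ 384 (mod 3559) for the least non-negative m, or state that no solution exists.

gcd(155, 3559) = 1, so a unique solution mod 3559 exists.
155⁻¹ ≡ 597 (mod 3559).
m ≡ 597·384 ≡ 1472 (mod 3559).

1472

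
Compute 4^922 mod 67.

21

By square-and-multiply:
922 in binary is 1110011010, i.e. 922 = 512 + 256 + 128 + 16 + 8 + 2.
4^1 ≡ 4 (mod 67)
4^2 ≡ 4^2 = 16 (mod 67)
4^4 ≡ 16^2 = 256 ≡ 55 (mod 67)
4^8 ≡ 55^2 = 3025 ≡ 10 (mod 67)
4^16 ≡ 10^2 = 100 ≡ 33 (mod 67)
4^32 ≡ 33^2 = 1089 ≡ 17 (mod 67)
4^64 ≡ 17^2 = 289 ≡ 21 (mod 67)
4^128 ≡ 21^2 = 441 ≡ 39 (mod 67)
4^256 ≡ 39^2 = 1521 ≡ 47 (mod 67)
4^512 ≡ 47^2 = 2209 ≡ 65 (mod 67)
4^922 = 4^512 × 4^256 × 4^128 × 4^16 × 4^8 × 4^2 ≡ 65 × 47 × 39 × 33 × 10 × 16 (mod 67).
Accumulate the product:
65 × 47 = 3055 ≡ 40
40 × 39 = 1560 ≡ 19
19 × 33 = 627 ≡ 24
24 × 10 = 240 ≡ 39
39 × 16 = 624 ≡ 21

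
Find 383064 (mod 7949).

1512

383064 = 48*7949 + 1512, so 383064 ≡ 1512 (mod 7949).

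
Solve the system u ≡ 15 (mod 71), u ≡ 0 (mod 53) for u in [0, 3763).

583

71⁻¹ mod 53: 71·3 ≡ 1 (mod 53), so 71⁻¹ ≡ 3.
u = 15 + 71·((0 − 15)·3 mod 53) = 15 + 71·8 = 583.
Check: 583 mod 71 = 15, 583 mod 53 = 0. ✓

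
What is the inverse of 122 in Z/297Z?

56

By the extended Euclidean algorithm:
297 = 2*122 + 53
122 = 2*53 + 16
53 = 3*16 + 5
16 = 3*5 + 1
5 = 5*1 + 0
gcd(122, 297) = 1, so the inverse exists.
Bézout: 1 = −23*297 + 56*122.
So 122⁻¹ ≡ 56 (mod 297).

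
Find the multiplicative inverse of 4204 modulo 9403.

Apply the Euclidean algorithm and back-substitute:
9403 = 2·4204 + 995
4204 = 4·995 + 224
995 = 4·224 + 99
224 = 2·99 + 26
99 = 3·26 + 21
26 = 1·21 + 5
21 = 4·5 + 1
5 = 5·1 + 0
gcd(4204, 9403) = 1, so the inverse exists.
Back-substitute for 1:
1 = 1·21 − 4·5
  = −4·26 + 5·21
  = 5·99 − 19·26
  = −19·224 + 43·99
  = 43·995 − 191·224
  = −191·4204 + 807·995
  = 807·9403 − 1805·4204
So 4204⁻¹ ≡ −1805 ≡ 7598 (mod 9403).

7598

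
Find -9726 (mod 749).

11

-9726 = -13·749 + 11, so -9726 ≡ 11 (mod 749).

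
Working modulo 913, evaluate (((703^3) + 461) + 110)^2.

466

(703)^3 ≡ 472 (mod 913)
472 + 461 = 933 ≡ 20 (mod 913)
20 + 110 = 130
(130)^2 ≡ 466 (mod 913)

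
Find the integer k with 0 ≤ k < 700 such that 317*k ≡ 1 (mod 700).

700 = 2·317 + 66
317 = 4·66 + 53
66 = 1·53 + 13
53 = 4·13 + 1
13 = 13·1 + 0
gcd(317, 700) = 1, so the inverse exists.
Back-substitute for 1:
1 = 1·53 − 4·13
  = −4·66 + 5·53
  = 5·317 − 24·66
  = −24·700 + 53·317
So 317⁻¹ ≡ 53 (mod 700).

53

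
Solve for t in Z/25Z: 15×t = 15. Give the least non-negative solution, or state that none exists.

1

gcd(15, 25) = 5, and 5 | 15, so solutions exist.
Divide through by 5: 3×t ≡ 3 mod 5.
3⁻¹ ≡ 2 (mod 5).
t ≡ 2×3 ≡ 1 (mod 5).
The smallest non-negative solution is t = 1.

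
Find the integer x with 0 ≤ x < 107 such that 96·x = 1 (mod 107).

Run the extended Euclidean algorithm:
107 = 1×96 + 11
96 = 8×11 + 8
11 = 1×8 + 3
8 = 2×3 + 2
3 = 1×2 + 1
2 = 2×1 + 0
gcd(96, 107) = 1, so the inverse exists.
Bézout: 1 = 35×107 − 39×96.
So 96⁻¹ ≡ −39 ≡ 68 (mod 107).

68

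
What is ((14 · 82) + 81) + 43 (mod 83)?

27

14 · 82 = 1148 ≡ 69 (mod 83)
69 + 81 = 150 ≡ 67 (mod 83)
67 + 43 = 110 ≡ 27 (mod 83)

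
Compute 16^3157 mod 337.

By square-and-multiply:
3157 in binary is 110001010101, i.e. 3157 = 2048 + 1024 + 64 + 16 + 4 + 1.
16^1 ≡ 16 (mod 337)
16^2 ≡ 16^2 = 256 (mod 337)
16^4 ≡ 256^2 = 65536 ≡ 158 (mod 337)
16^8 ≡ 158^2 = 24964 ≡ 26 (mod 337)
16^16 ≡ 26^2 = 676 ≡ 2 (mod 337)
16^32 ≡ 2^2 = 4 (mod 337)
16^64 ≡ 4^2 = 16 (mod 337)
16^128 ≡ 16^2 = 256 (mod 337)
16^256 ≡ 256^2 = 65536 ≡ 158 (mod 337)
16^512 ≡ 158^2 = 24964 ≡ 26 (mod 337)
16^1024 ≡ 26^2 = 676 ≡ 2 (mod 337)
16^2048 ≡ 2^2 = 4 (mod 337)
16^3157 = 16^2048 * 16^1024 * 16^64 * 16^16 * 16^4 * 16^1 ≡ 4 * 2 * 16 * 2 * 158 * 16 (mod 337).
Accumulate the product:
4 * 2 = 8
8 * 16 = 128
128 * 2 = 256
256 * 158 = 40448 ≡ 8
8 * 16 = 128

128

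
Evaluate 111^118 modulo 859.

561

118 in binary is 1110110, i.e. 118 = 64 + 32 + 16 + 4 + 2.
111^1 ≡ 111 (mod 859)
111^2 ≡ 111^2 = 12321 ≡ 295 (mod 859)
111^4 ≡ 295^2 = 87025 ≡ 266 (mod 859)
111^8 ≡ 266^2 = 70756 ≡ 318 (mod 859)
111^16 ≡ 318^2 = 101124 ≡ 621 (mod 859)
111^32 ≡ 621^2 = 385641 ≡ 809 (mod 859)
111^64 ≡ 809^2 = 654481 ≡ 782 (mod 859)
111^118 = 111^64 · 111^32 · 111^16 · 111^4 · 111^2 ≡ 782 · 809 · 621 · 266 · 295 (mod 859).
Accumulate the product:
782 · 809 = 632638 ≡ 414
414 · 621 = 257094 ≡ 253
253 · 266 = 67298 ≡ 296
296 · 295 = 87320 ≡ 561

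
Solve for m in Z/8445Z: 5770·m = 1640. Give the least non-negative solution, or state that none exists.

gcd(5770, 8445) = 5, and 5 | 1640, so solutions exist.
Divide through by 5: 1154·m = 328 (mod 1689).
1154⁻¹ ≡ 1307 (mod 1689).
m ≡ 1307·328 ≡ 1379 (mod 1689).
The smallest non-negative solution is m = 1379.

1379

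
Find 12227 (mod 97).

12227 = 126·97 + 5, so 12227 ≡ 5 (mod 97).

5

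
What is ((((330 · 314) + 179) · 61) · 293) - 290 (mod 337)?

330 · 314 = 103620 ≡ 161 (mod 337)
161 + 179 = 340 ≡ 3 (mod 337)
3 · 61 = 183
183 · 293 = 53619 ≡ 36 (mod 337)
36 - 290 = -254 ≡ 83 (mod 337)

83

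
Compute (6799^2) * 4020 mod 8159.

(6799)^2 ≡ 5666 (mod 8159)
5666 * 4020 = 22777320 ≡ 5551 (mod 8159)

5551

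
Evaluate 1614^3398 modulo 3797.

2984

3398 in binary is 110101000110, i.e. 3398 = 2048 + 1024 + 256 + 64 + 4 + 2.
1614^1 ≡ 1614 (mod 3797)
1614^2 ≡ 1614^2 = 2604996 ≡ 254 (mod 3797)
1614^4 ≡ 254^2 = 64516 ≡ 3764 (mod 3797)
1614^8 ≡ 3764^2 = 14167696 ≡ 1089 (mod 3797)
1614^16 ≡ 1089^2 = 1185921 ≡ 1257 (mod 3797)
1614^32 ≡ 1257^2 = 1580049 ≡ 497 (mod 3797)
1614^64 ≡ 497^2 = 247009 ≡ 204 (mod 3797)
1614^128 ≡ 204^2 = 41616 ≡ 3646 (mod 3797)
1614^256 ≡ 3646^2 = 13293316 ≡ 19 (mod 3797)
1614^512 ≡ 19^2 = 361 (mod 3797)
1614^1024 ≡ 361^2 = 130321 ≡ 1223 (mod 3797)
1614^2048 ≡ 1223^2 = 1495729 ≡ 3508 (mod 3797)
1614^3398 = 1614^2048 × 1614^1024 × 1614^256 × 1614^64 × 1614^4 × 1614^2 ≡ 3508 × 1223 × 19 × 204 × 3764 × 254 (mod 3797).
Accumulate the product:
3508 × 1223 = 4290284 ≡ 3471
3471 × 19 = 65949 ≡ 1400
1400 × 204 = 285600 ≡ 825
825 × 3764 = 3105300 ≡ 3151
3151 × 254 = 800354 ≡ 2984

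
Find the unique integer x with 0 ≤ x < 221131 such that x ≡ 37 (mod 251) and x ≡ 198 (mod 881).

31914

251⁻¹ mod 881: 251·351 ≡ 1 (mod 881), so 251⁻¹ ≡ 351.
x = 37 + 251·((198 − 37)·351 mod 881) = 37 + 251·127 = 31914.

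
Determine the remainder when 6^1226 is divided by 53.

1226 in binary is 10011001010, i.e. 1226 = 1024 + 128 + 64 + 8 + 2.
6^1 ≡ 6 (mod 53)
6^2 ≡ 6^2 = 36 (mod 53)
6^4 ≡ 36^2 = 1296 ≡ 24 (mod 53)
6^8 ≡ 24^2 = 576 ≡ 46 (mod 53)
6^16 ≡ 46^2 = 2116 ≡ 49 (mod 53)
6^32 ≡ 49^2 = 2401 ≡ 16 (mod 53)
6^64 ≡ 16^2 = 256 ≡ 44 (mod 53)
6^128 ≡ 44^2 = 1936 ≡ 28 (mod 53)
6^256 ≡ 28^2 = 784 ≡ 42 (mod 53)
6^512 ≡ 42^2 = 1764 ≡ 15 (mod 53)
6^1024 ≡ 15^2 = 225 ≡ 13 (mod 53)
6^1226 = 6^1024 * 6^128 * 6^64 * 6^8 * 6^2 ≡ 13 * 28 * 44 * 46 * 36 (mod 53).
Accumulate the product:
13 * 28 = 364 ≡ 46
46 * 44 = 2024 ≡ 10
10 * 46 = 460 ≡ 36
36 * 36 = 1296 ≡ 24

24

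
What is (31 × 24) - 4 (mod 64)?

36

31 × 24 = 744 ≡ 40 (mod 64)
40 - 4 = 36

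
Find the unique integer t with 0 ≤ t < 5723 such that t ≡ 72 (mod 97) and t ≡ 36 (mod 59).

2691

97⁻¹ mod 59: 97·14 ≡ 1 (mod 59), so 97⁻¹ ≡ 14.
t = 72 + 97·((36 − 72)·14 mod 59) = 72 + 97·27 = 2691.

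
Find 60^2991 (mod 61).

60

Using repeated squaring:
60^1 ≡ 60 (mod 61)
60^2 ≡ 60^2 = 3600 ≡ 1 (mod 61)
60^4 ≡ 1^2 = 1 (mod 61)
60^8 ≡ 1^2 = 1 (mod 61)
60^16 ≡ 1^2 = 1 (mod 61)
60^32 ≡ 1^2 = 1 (mod 61)
60^64 ≡ 1^2 = 1 (mod 61)
60^128 ≡ 1^2 = 1 (mod 61)
60^256 ≡ 1^2 = 1 (mod 61)
60^512 ≡ 1^2 = 1 (mod 61)
60^1024 ≡ 1^2 = 1 (mod 61)
60^2048 ≡ 1^2 = 1 (mod 61)
60^2991 = 60^2048 * 60^512 * 60^256 * 60^128 * 60^32 * 60^8 * 60^4 * 60^2 * 60^1 ≡ 1 * 1 * 1 * 1 * 1 * 1 * 1 * 1 * 60 (mod 61).
Accumulate the product:
1 * 1 = 1
1 * 1 = 1
1 * 1 = 1
1 * 1 = 1
1 * 1 = 1
1 * 1 = 1
1 * 1 = 1
1 * 60 = 60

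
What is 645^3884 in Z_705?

Compute successive squares:
3884 in binary is 111100101100, i.e. 3884 = 2048 + 1024 + 512 + 256 + 32 + 8 + 4.
645^1 ≡ 645 (mod 705)
645^2 ≡ 645^2 = 416025 ≡ 75 (mod 705)
645^4 ≡ 75^2 = 5625 ≡ 690 (mod 705)
645^8 ≡ 690^2 = 476100 ≡ 225 (mod 705)
645^16 ≡ 225^2 = 50625 ≡ 570 (mod 705)
645^32 ≡ 570^2 = 324900 ≡ 600 (mod 705)
645^64 ≡ 600^2 = 360000 ≡ 450 (mod 705)
645^128 ≡ 450^2 = 202500 ≡ 165 (mod 705)
645^256 ≡ 165^2 = 27225 ≡ 435 (mod 705)
645^512 ≡ 435^2 = 189225 ≡ 285 (mod 705)
645^1024 ≡ 285^2 = 81225 ≡ 150 (mod 705)
645^2048 ≡ 150^2 = 22500 ≡ 645 (mod 705)
645^3884 = 645^2048 × 645^1024 × 645^512 × 645^256 × 645^32 × 645^8 × 645^4 ≡ 645 × 150 × 285 × 435 × 600 × 225 × 690 (mod 705).
Accumulate the product:
645 × 150 = 96750 ≡ 165
165 × 285 = 47025 ≡ 495
495 × 435 = 215325 ≡ 300
300 × 600 = 180000 ≡ 225
225 × 225 = 50625 ≡ 570
570 × 690 = 393300 ≡ 615

615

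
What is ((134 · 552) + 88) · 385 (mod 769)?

134 · 552 = 73968 ≡ 144 (mod 769)
144 + 88 = 232
232 · 385 = 89320 ≡ 116 (mod 769)

116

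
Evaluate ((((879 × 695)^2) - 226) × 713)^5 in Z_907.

243

879 × 695 = 610905 ≡ 494 (mod 907)
(494)^2 ≡ 53 (mod 907)
53 - 226 = -173 ≡ 734 (mod 907)
734 × 713 = 523342 ≡ 3 (mod 907)
(3)^5 ≡ 243 (mod 907)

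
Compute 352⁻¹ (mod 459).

Run the extended Euclidean algorithm:
459 = 1×352 + 107
352 = 3×107 + 31
107 = 3×31 + 14
31 = 2×14 + 3
14 = 4×3 + 2
3 = 1×2 + 1
2 = 2×1 + 0
gcd(352, 459) = 1, so the inverse exists.
Back-substitute for 1:
1 = 1×3 − 1×2
  = −1×14 + 5×3
  = 5×31 − 11×14
  = −11×107 + 38×31
  = 38×352 − 125×107
  = −125×459 + 163×352
So 352⁻¹ ≡ 163 (mod 459).

163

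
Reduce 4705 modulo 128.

4705 = 36×128 + 97, so 4705 ≡ 97 (mod 128).

97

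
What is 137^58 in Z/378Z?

By square-and-multiply:
137^1 ≡ 137 (mod 378)
137^2 ≡ 137^2 = 18769 ≡ 247 (mod 378)
137^4 ≡ 247^2 = 61009 ≡ 151 (mod 378)
137^8 ≡ 151^2 = 22801 ≡ 121 (mod 378)
137^16 ≡ 121^2 = 14641 ≡ 277 (mod 378)
137^32 ≡ 277^2 = 76729 ≡ 373 (mod 378)
137^58 = 137^32 × 137^16 × 137^8 × 137^2 ≡ 373 × 277 × 121 × 247 (mod 378).
Accumulate the product:
373 × 277 = 103321 ≡ 127
127 × 121 = 15367 ≡ 247
247 × 247 = 61009 ≡ 151

151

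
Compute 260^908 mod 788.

Using repeated squaring:
908 in binary is 1110001100, i.e. 908 = 512 + 256 + 128 + 8 + 4.
260^1 ≡ 260 (mod 788)
260^2 ≡ 260^2 = 67600 ≡ 620 (mod 788)
260^4 ≡ 620^2 = 384400 ≡ 644 (mod 788)
260^8 ≡ 644^2 = 414736 ≡ 248 (mod 788)
260^16 ≡ 248^2 = 61504 ≡ 40 (mod 788)
260^32 ≡ 40^2 = 1600 ≡ 24 (mod 788)
260^64 ≡ 24^2 = 576 (mod 788)
260^128 ≡ 576^2 = 331776 ≡ 28 (mod 788)
260^256 ≡ 28^2 = 784 (mod 788)
260^512 ≡ 784^2 = 614656 ≡ 16 (mod 788)
260^908 = 260^512 × 260^256 × 260^128 × 260^8 × 260^4 ≡ 16 × 784 × 28 × 248 × 644 (mod 788).
Accumulate the product:
16 × 784 = 12544 ≡ 724
724 × 28 = 20272 ≡ 572
572 × 248 = 141856 ≡ 16
16 × 644 = 10304 ≡ 60

60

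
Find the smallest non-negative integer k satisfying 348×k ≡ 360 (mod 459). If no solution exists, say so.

gcd(348, 459) = 3, and 3 | 360, so solutions exist.
Divide through by 3: 116×k ≡ 120 (mod 153).
116⁻¹ ≡ 62 (mod 153).
k ≡ 62×120 ≡ 96 (mod 153).
The smallest non-negative solution is k = 96.

96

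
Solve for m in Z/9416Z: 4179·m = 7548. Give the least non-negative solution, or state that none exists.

gcd(4179, 9416) = 1, so a unique solution mod 9416 exists.
4179⁻¹ ≡ 4619 (mod 9416).
m ≡ 4619·7548 ≡ 6180 (mod 9416).

6180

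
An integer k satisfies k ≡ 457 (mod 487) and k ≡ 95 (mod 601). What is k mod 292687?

487⁻¹ mod 601: 487·543 ≡ 1 (mod 601), so 487⁻¹ ≡ 543.
k = 457 + 487·((95 − 457)·543 mod 601) = 457 + 487·562 = 274151.

274151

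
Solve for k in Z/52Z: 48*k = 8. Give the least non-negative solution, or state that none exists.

11

gcd(48, 52) = 4, and 4 | 8, so solutions exist.
Divide through by 4: 12*k mod 13 = 2.
12⁻¹ ≡ 12 (mod 13).
k ≡ 12*2 ≡ 11 (mod 13).
The smallest non-negative solution is k = 11.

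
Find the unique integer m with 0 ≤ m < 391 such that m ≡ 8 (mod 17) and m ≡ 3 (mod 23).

17⁻¹ mod 23: 17*19 ≡ 1 (mod 23), so 17⁻¹ ≡ 19.
m = 8 + 17*((3 − 8)*19 mod 23) = 8 + 17*20 = 348.

348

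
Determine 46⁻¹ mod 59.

Apply the Euclidean algorithm and back-substitute:
59 = 1×46 + 13
46 = 3×13 + 7
13 = 1×7 + 6
7 = 1×6 + 1
6 = 6×1 + 0
gcd(46, 59) = 1, so the inverse exists.
Bézout: 1 = −7×59 + 9×46.
So 46⁻¹ ≡ 9 (mod 59).

9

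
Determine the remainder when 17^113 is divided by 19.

113 in binary is 1110001, i.e. 113 = 64 + 32 + 16 + 1.
17^1 ≡ 17 (mod 19)
17^2 ≡ 17^2 = 289 ≡ 4 (mod 19)
17^4 ≡ 4^2 = 16 (mod 19)
17^8 ≡ 16^2 = 256 ≡ 9 (mod 19)
17^16 ≡ 9^2 = 81 ≡ 5 (mod 19)
17^32 ≡ 5^2 = 25 ≡ 6 (mod 19)
17^64 ≡ 6^2 = 36 ≡ 17 (mod 19)
17^113 = 17^64 · 17^32 · 17^16 · 17^1 ≡ 17 · 6 · 5 · 17 (mod 19).
Accumulate the product:
17 · 6 = 102 ≡ 7
7 · 5 = 35 ≡ 16
16 · 17 = 272 ≡ 6

6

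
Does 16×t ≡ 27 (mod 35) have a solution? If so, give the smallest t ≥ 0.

17

gcd(16, 35) = 1, so a unique solution mod 35 exists.
16⁻¹ ≡ 11 (mod 35).
t ≡ 11×27 ≡ 17 (mod 35).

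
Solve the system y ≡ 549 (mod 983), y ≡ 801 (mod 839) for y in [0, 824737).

983⁻¹ mod 839: 983·705 ≡ 1 (mod 839), so 983⁻¹ ≡ 705.
y = 549 + 983·((801 − 549)·705 mod 839) = 549 + 983·631 = 620822.

620822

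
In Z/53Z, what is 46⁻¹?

Run the extended Euclidean algorithm:
53 = 1×46 + 7
46 = 6×7 + 4
7 = 1×4 + 3
4 = 1×3 + 1
3 = 3×1 + 0
gcd(46, 53) = 1, so the inverse exists.
Back-substitute for 1:
1 = 1×4 − 1×3
  = −1×7 + 2×4
  = 2×46 − 13×7
  = −13×53 + 15×46
So 46⁻¹ ≡ 15 (mod 53).

15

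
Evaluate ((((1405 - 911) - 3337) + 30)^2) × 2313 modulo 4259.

2553

1405 - 911 = 494
494 - 3337 = -2843 ≡ 1416 (mod 4259)
1416 + 30 = 1446
(1446)^2 ≡ 4006 (mod 4259)
4006 × 2313 = 9265878 ≡ 2553 (mod 4259)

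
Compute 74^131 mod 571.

334

131 in binary is 10000011, i.e. 131 = 128 + 2 + 1.
74^1 ≡ 74 (mod 571)
74^2 ≡ 74^2 = 5476 ≡ 337 (mod 571)
74^4 ≡ 337^2 = 113569 ≡ 511 (mod 571)
74^8 ≡ 511^2 = 261121 ≡ 174 (mod 571)
74^16 ≡ 174^2 = 30276 ≡ 13 (mod 571)
74^32 ≡ 13^2 = 169 (mod 571)
74^64 ≡ 169^2 = 28561 ≡ 11 (mod 571)
74^128 ≡ 11^2 = 121 (mod 571)
74^131 = 74^128 * 74^2 * 74^1 ≡ 121 * 337 * 74 (mod 571).
Accumulate the product:
121 * 337 = 40777 ≡ 236
236 * 74 = 17464 ≡ 334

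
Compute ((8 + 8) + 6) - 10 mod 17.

12

8 + 8 = 16
16 + 6 = 22 ≡ 5 (mod 17)
5 - 10 = -5 ≡ 12 (mod 17)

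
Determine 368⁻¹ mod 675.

332

Run the extended Euclidean algorithm:
675 = 1·368 + 307
368 = 1·307 + 61
307 = 5·61 + 2
61 = 30·2 + 1
2 = 2·1 + 0
gcd(368, 675) = 1, so the inverse exists.
Back-substitute for 1:
1 = 1·61 − 30·2
  = −30·307 + 151·61
  = 151·368 − 181·307
  = −181·675 + 332·368
So 368⁻¹ ≡ 332 (mod 675).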